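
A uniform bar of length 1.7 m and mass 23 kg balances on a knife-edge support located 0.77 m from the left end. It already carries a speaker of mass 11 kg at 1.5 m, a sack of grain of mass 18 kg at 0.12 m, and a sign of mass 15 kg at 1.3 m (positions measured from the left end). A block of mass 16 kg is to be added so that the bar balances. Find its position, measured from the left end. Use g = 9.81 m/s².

x ≈ 0.388 m from the left end

Take moments about the knife-edge support (at 0.77 m from the left end).
Beam weight: 23 × 9.81 = 225.6 N down at 0.85 m → arm 0.08 m, τ = 225.6 × 0.08 = 18.05 N·m clockwise.
Speaker: 11 × 9.81 = 107.9 N down at 1.5 m → arm 0.73 m, τ = 107.9 × 0.73 = 78.77 N·m clockwise.
Sack of grain: 18 × 9.81 = 176.6 N down at 0.12 m → arm 0.65 m, τ = 176.6 × 0.65 = 114.8 N·m counterclockwise.
Sign: 15 × 9.81 = 147.2 N down at 1.3 m → arm 0.53 m, τ = 147.2 × 0.53 = 78.02 N·m clockwise.
Net moment of existing loads = 60.04 N·m clockwise.
The block weighs 16 × 9.81 = 157 N and must supply an equal counterclockwise moment, so its lever arm about the knife-edge support is 60.04 / 157 = 0.382 m.
That puts it at 0.77 − 0.382 = 0.388 m from the left end.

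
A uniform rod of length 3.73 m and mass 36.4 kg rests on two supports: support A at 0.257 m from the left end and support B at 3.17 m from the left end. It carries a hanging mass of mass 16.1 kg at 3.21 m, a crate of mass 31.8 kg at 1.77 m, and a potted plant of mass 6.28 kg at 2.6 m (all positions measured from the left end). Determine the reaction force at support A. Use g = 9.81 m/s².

Take moments about support B.
Beam weight: 36.4 × 9.81 = 357.1 N down at 1.865 m → arm 1.305 m, τ = 357.1 × 1.305 = 466 N·m counterclockwise.
Hanging mass: 16.1 × 9.81 = 157.9 N down at 3.21 m → arm 0.04 m, τ = 157.9 × 0.04 = 6.316 N·m clockwise.
Crate: 31.8 × 9.81 = 312 N down at 1.77 m → arm 1.4 m, τ = 312 × 1.4 = 436.8 N·m counterclockwise.
Potted plant: 6.28 × 9.81 = 61.61 N down at 2.6 m → arm 0.57 m, τ = 61.61 × 0.57 = 35.12 N·m counterclockwise.
Net load moment about support B = 931.6 N·m counterclockwise.
Reaction R at support A is upward at 0.257 m, arm 2.913 m → moment R × 2.913 clockwise.
Setting net torque to zero: R × 2.913 = 931.6 → R = 320 N.

R_A ≈ 320 N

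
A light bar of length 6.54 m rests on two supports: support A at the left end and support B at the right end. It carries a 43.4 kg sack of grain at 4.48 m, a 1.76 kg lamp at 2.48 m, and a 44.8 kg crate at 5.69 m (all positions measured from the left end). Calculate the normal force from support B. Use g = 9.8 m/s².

R_B ≈ 680 N

Choose support A as the axis so its reaction then has zero moment arm.
Sack of grain: 43.4 × 9.8 = 425.3 N down at 4.48 m → arm 4.48 m, τ = 425.3 × 4.48 = 1905 N·m clockwise.
Lamp: 1.76 × 9.8 = 17.25 N down at 2.48 m → arm 2.48 m, τ = 17.25 × 2.48 = 42.78 N·m clockwise.
Crate: 44.8 × 9.8 = 439 N down at 5.69 m → arm 5.69 m, τ = 439 × 5.69 = 2498 N·m clockwise.
Net load moment about support A = 4446 N·m clockwise.
Reaction R at support B is upward at 6.54 m, arm 6.54 m → moment R × 6.54 counterclockwise.
Balancing moments: R × 6.54 = 4446, giving R = 680 N.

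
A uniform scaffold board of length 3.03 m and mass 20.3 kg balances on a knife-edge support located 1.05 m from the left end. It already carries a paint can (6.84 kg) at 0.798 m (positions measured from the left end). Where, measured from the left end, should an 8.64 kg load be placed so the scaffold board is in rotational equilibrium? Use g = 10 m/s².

x ≈ 0.157 m from the left end

Taking torques about the knife-edge support (at 1.05 m from the left end):
Beam weight: 20.3 × 10 = 203 N down at 1.515 m → arm 0.465 m, τ = 203 × 0.465 = 94.4 N·m clockwise.
Paint can: 6.84 × 10 = 68.4 N down at 0.798 m → arm 0.252 m, τ = 68.4 × 0.252 = 17.24 N·m counterclockwise.
Net moment of existing loads = 77.16 N·m clockwise.
The load weighs 8.64 × 10 = 86.4 N and must supply an equal counterclockwise moment, so its lever arm about the knife-edge support is 77.16 / 86.4 = 0.893 m.
That puts it at 1.05 − 0.893 = 0.157 m from the left end.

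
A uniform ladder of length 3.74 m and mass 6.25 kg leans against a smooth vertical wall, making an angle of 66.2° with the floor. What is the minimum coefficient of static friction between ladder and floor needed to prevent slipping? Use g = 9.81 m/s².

Sum moments about the foot of the ladder (the floor normal and friction both act there and drop out).
Ladder weight 6.25×9.81 = 61.31 N acts at 1.87 m along the ladder; its horizontal arm is 1.87·cos66.2° = 0.7546 m → τ = 46.26 N·m clockwise.
Wall normal N acts horizontally at the top; its moment arm is the height L sinθ = 3.74·sin66.2° = 3.422 m, counterclockwise.
For rotational equilibrium, N × 3.422 = 46.26, so N = 13.52 N.
ΣFx = 0 ⇒ f = N_wall = 13.52 N. ΣFy = 0 ⇒ N_floor = 61.31 N.
μ_min = f / N_floor = 13.52 / 61.31 = 0.221.

μ_min ≈ 0.221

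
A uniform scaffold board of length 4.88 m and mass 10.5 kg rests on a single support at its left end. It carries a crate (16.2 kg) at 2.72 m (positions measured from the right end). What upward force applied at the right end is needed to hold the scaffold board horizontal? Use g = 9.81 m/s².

F ≈ 122 N

Taking torques about the left end:
Beam weight: 10.5 × 9.81 = 103 N down at 2.44 m → arm 2.44 m, τ = 103 × 2.44 = 251.3 N·m clockwise.
Crate: 16.2 × 9.81 = 158.9 N down at 2.72 m → arm 2.16 m, τ = 158.9 × 2.16 = 343.2 N·m clockwise.
Net moment of the loads = 594.5 N·m clockwise.
The upward force F acts at the right end, arm 4.88 m, giving F × 4.88 counterclockwise.
For rotational equilibrium, F × 4.88 = 594.5, so F = 594.5 / 4.88 = 122 N.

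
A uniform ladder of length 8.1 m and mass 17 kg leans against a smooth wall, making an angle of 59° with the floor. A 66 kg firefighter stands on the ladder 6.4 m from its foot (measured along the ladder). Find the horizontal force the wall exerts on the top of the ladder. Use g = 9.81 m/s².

N_wall ≈ 357 N

Sum moments about the foot of the ladder (the floor normal and friction both act there and drop out).
Ladder weight 17×9.81 = 166.8 N acts at 4.05 m along the ladder; its horizontal arm is 4.05·cos59° = 2.086 m → τ = 347.9 N·m clockwise.
Firefighter: 66×9.81 = 647.5 N at 6.4 m → arm 3.296 m → τ = 2134 N·m clockwise.
Wall normal N acts horizontally at the top; its moment arm is the height L sinθ = 8.1·sin59° = 6.943 m, counterclockwise.
Στ = 0 ⇒ N × 6.943 = 2482 ⇒ N = 357 N.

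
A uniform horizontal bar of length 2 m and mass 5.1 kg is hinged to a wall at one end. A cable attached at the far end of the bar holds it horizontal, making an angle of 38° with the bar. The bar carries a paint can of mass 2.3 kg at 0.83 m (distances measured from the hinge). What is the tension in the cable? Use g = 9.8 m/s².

T ≈ 55.8 N

Sum moments about the hinge (the unknown hinge reaction has zero arm there).
Beam weight: 5.1 × 9.8 = 49.98 N down at 1 m → arm 1 m, τ = 49.98 × 1 = 49.98 N·m clockwise.
Paint can: 2.3 × 9.8 = 22.54 N down at 0.83 m → arm 0.83 m, τ = 22.54 × 0.83 = 18.71 N·m clockwise.
Total clockwise load moment = 68.69 N·m.
The cable tension T acts at 2 m; only its component perpendicular to the bar, T sinθ, produces torque. sin 38° = 0.6157.
Στ = 0 ⇒ T × 2 × 0.6157 = 68.69 ⇒ T = 68.69 / 1.231 = 55.8 N.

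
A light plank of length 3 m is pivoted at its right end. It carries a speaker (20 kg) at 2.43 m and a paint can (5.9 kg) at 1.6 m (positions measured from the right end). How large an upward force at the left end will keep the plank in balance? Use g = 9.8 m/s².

F ≈ 190 N

Choose the right end as the axis so the unknown pivot reaction has zero arm there.
Speaker: 20 × 9.8 = 196 N down at 2.43 m → arm 2.43 m, τ = 196 × 2.43 = 476.3 N·m counterclockwise.
Paint can: 5.9 × 9.8 = 57.82 N down at 1.6 m → arm 1.6 m, τ = 57.82 × 1.6 = 92.51 N·m counterclockwise.
Net moment of the loads = 568.8 N·m counterclockwise.
The upward force F acts at the left end, arm 3 m, giving F × 3 clockwise.
Balancing moments: F × 3 = 568.8, giving F = 568.8 / 3 = 190 N.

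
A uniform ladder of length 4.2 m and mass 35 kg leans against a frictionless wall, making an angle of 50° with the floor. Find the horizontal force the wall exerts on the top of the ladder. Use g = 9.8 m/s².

Take moments about the foot of the ladder.
Ladder weight 35×9.8 = 343 N acts at 2.1 m along the ladder; its horizontal arm is 2.1·cos50° = 1.35 m → τ = 463.1 N·m clockwise.
Wall normal N acts horizontally at the top; its moment arm is the height L sinθ = 4.2·sin50° = 3.217 m, counterclockwise.
Setting net torque to zero: N × 3.217 = 463.1 → N = 144 N.

N_wall ≈ 144 N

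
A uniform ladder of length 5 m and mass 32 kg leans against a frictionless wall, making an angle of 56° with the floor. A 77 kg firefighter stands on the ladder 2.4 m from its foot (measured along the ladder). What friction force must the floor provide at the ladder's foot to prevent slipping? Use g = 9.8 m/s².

f ≈ 350 N

About the foot of the ladder:
Ladder weight 32×9.8 = 313.6 N acts at 2.5 m along the ladder; its horizontal arm is 2.5·cos56° = 1.398 m → τ = 438.4 N·m clockwise.
Firefighter: 77×9.8 = 754.6 N at 2.4 m → arm 1.342 m → τ = 1013 N·m clockwise.
Wall normal N acts horizontally at the top; its moment arm is the height L sinθ = 5·sin56° = 4.145 m, counterclockwise.
Balancing moments: N × 4.145 = 1451, giving N = 350 N.
ΣFx = 0: friction at the foot balances the wall's push, so f = N_wall = 350 N.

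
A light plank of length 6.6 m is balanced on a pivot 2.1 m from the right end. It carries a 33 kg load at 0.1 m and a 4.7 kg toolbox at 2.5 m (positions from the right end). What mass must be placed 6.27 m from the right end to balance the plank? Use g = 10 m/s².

m ≈ 15.4 kg

About the pivot (at 2.1 m from the right end):
Load: 33 × 10 = 330 N down at 0.1 m → arm 2 m, τ = 330 × 2 = 660 N·m clockwise.
Toolbox: 4.7 × 10 = 47 N down at 2.5 m → arm 0.4 m, τ = 47 × 0.4 = 18.8 N·m counterclockwise.
Net moment of known loads = 641.2 N·m clockwise.
An unknown mass m at 6.27 m has arm 4.17 m; its moment is m·g·4.17 counterclockwise.
Στ = 0 ⇒ m × 10 × 4.17 = 641.2 ⇒ m = 641.2 / (10 × 4.17) = 15.4 kg.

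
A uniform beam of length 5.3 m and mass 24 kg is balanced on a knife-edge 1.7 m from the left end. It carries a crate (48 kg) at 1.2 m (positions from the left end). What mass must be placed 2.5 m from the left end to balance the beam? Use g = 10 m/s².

Choose the knife-edge (at 1.7 m from the left end) as the axis so the support reaction has zero arm there.
Beam weight: 24 × 10 = 240 N down at 2.65 m → arm 0.95 m, τ = 240 × 0.95 = 228 N·m clockwise.
Crate: 48 × 10 = 480 N down at 1.2 m → arm 0.5 m, τ = 480 × 0.5 = 240 N·m counterclockwise.
Net moment of known loads = 12 N·m counterclockwise.
An unknown mass m at 2.5 m has arm 0.8 m; its moment is m·g·0.8 clockwise.
Στ = 0 ⇒ m × 10 × 0.8 = 12 ⇒ m = 12 / (10 × 0.8) = 1.5 kg.

m ≈ 1.5 kg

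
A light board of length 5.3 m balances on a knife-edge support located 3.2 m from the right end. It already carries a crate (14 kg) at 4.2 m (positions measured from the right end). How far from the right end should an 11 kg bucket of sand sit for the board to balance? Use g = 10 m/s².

x ≈ 1.93 m from the right end

Take moments about the knife-edge support (at 3.2 m from the right end).
Crate: 14 × 10 = 140 N down at 4.2 m → arm 1 m, τ = 140 × 1 = 140 N·m counterclockwise.
Net moment of existing loads = 140 N·m counterclockwise.
The bucket of sand weighs 11 × 10 = 110 N and must supply an equal clockwise moment, so its lever arm about the knife-edge support is 140 / 110 = 1.27 m.
That puts it at 3.2 − 1.27 = 1.93 m from the right end.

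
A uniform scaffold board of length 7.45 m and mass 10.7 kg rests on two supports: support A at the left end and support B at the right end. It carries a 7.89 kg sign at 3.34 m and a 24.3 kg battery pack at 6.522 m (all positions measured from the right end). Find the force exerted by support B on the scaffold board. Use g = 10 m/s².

R_B ≈ 127 N

Choose support A as the axis so its reaction then has zero moment arm.
Beam weight: 10.7 × 10 = 107 N down at 3.725 m → arm 3.725 m, τ = 107 × 3.725 = 398.6 N·m clockwise.
Sign: 7.89 × 10 = 78.9 N down at 3.34 m → arm 4.11 m, τ = 78.9 × 4.11 = 324.3 N·m clockwise.
Battery pack: 24.3 × 10 = 243 N down at 6.522 m → arm 0.928 m, τ = 243 × 0.928 = 225.5 N·m clockwise.
Net load moment about support A = 948.4 N·m clockwise.
Reaction R at support B is upward at 0 m, arm 7.45 m → moment R × 7.45 counterclockwise.
Balancing moments: R × 7.45 = 948.4, giving R = 127 N.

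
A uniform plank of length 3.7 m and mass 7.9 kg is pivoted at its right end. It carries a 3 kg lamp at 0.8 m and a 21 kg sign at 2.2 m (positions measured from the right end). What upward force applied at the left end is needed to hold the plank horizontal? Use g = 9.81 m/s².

About the right end:
Beam weight: 7.9 × 9.81 = 77.5 N down at 1.85 m → arm 1.85 m, τ = 77.5 × 1.85 = 143.4 N·m counterclockwise.
Lamp: 3 × 9.81 = 29.43 N down at 0.8 m → arm 0.8 m, τ = 29.43 × 0.8 = 23.54 N·m counterclockwise.
Sign: 21 × 9.81 = 206 N down at 2.2 m → arm 2.2 m, τ = 206 × 2.2 = 453.2 N·m counterclockwise.
Net moment of the loads = 620.1 N·m counterclockwise.
The upward force F acts at the left end, arm 3.7 m, giving F × 3.7 clockwise.
Balancing moments: F × 3.7 = 620.1, giving F = 620.1 / 3.7 = 168 N.

F ≈ 168 N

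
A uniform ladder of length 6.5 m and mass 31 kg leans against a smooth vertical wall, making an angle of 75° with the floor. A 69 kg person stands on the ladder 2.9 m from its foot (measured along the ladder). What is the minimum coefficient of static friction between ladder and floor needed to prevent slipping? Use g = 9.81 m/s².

μ_min ≈ 0.124

About the foot of the ladder:
Ladder weight 31×9.81 = 304.1 N acts at 3.25 m along the ladder; its horizontal arm is 3.25·cos75° = 0.8412 m → τ = 255.8 N·m clockwise.
Person: 69×9.81 = 676.9 N at 2.9 m → arm 0.7506 m → τ = 508.1 N·m clockwise.
Wall normal N acts horizontally at the top; its moment arm is the height L sinθ = 6.5·sin75° = 6.279 m, counterclockwise.
For rotational equilibrium, N × 6.279 = 763.9, so N = 121.7 N.
ΣFx = 0 ⇒ f = N_wall = 121.7 N. ΣFy = 0 ⇒ N_floor = 981 N.
μ_min = f / N_floor = 121.7 / 981 = 0.124.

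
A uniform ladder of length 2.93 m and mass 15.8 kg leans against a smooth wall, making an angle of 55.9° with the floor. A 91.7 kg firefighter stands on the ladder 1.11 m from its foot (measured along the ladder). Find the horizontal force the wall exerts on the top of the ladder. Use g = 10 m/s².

N_wall ≈ 289 N

About the foot of the ladder:
Ladder weight 15.8×10 = 158 N acts at 1.465 m along the ladder; its horizontal arm is 1.465·cos55.9° = 0.8213 m → τ = 129.8 N·m clockwise.
Firefighter: 91.7×10 = 917 N at 1.11 m → arm 0.6223 m → τ = 570.6 N·m clockwise.
Wall normal N acts horizontally at the top; its moment arm is the height L sinθ = 2.93·sin55.9° = 2.426 m, counterclockwise.
For rotational equilibrium, N × 2.426 = 700.4, so N = 289 N.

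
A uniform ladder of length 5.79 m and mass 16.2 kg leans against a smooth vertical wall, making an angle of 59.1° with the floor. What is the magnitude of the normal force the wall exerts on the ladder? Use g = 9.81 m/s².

N_wall ≈ 47.6 N

Taking torques about the foot of the ladder:
Ladder weight 16.2×9.81 = 158.9 N acts at 2.895 m along the ladder; its horizontal arm is 2.895·cos59.1° = 1.487 m → τ = 236.3 N·m clockwise.
Wall normal N acts horizontally at the top; its moment arm is the height L sinθ = 5.79·sin59.1° = 4.968 m, counterclockwise.
Setting net torque to zero: N × 4.968 = 236.3 → N = 47.6 N.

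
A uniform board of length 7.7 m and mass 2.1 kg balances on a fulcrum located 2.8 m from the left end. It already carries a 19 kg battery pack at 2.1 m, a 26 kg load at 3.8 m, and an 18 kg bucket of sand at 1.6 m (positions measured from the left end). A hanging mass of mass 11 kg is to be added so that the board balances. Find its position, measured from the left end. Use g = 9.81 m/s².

Sum moments about the fulcrum (at 2.8 m from the left end) (the support reaction has zero arm there).
Beam weight: 2.1 × 9.81 = 20.6 N down at 3.85 m → arm 1.05 m, τ = 20.6 × 1.05 = 21.63 N·m clockwise.
Battery pack: 19 × 9.81 = 186.4 N down at 2.1 m → arm 0.7 m, τ = 186.4 × 0.7 = 130.5 N·m counterclockwise.
Load: 26 × 9.81 = 255.1 N down at 3.8 m → arm 1 m, τ = 255.1 × 1 = 255.1 N·m clockwise.
Bucket of sand: 18 × 9.81 = 176.6 N down at 1.6 m → arm 1.2 m, τ = 176.6 × 1.2 = 211.9 N·m counterclockwise.
Net moment of existing loads = 65.67 N·m counterclockwise.
The hanging mass weighs 11 × 9.81 = 107.9 N and must supply an equal clockwise moment, so its lever arm about the fulcrum is 65.67 / 107.9 = 0.609 m.
That puts it at 2.8 + 0.609 = 3.41 m from the left end.

x ≈ 3.41 m from the left end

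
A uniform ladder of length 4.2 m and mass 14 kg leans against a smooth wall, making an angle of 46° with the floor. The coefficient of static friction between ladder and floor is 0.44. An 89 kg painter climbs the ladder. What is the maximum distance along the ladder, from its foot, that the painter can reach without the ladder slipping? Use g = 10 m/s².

Take moments about the foot of the ladder.
Ladder weight 14×10 = 140 N acts at 2.1 m along the ladder; its horizontal arm is 2.1·cos46° = 1.459 m → τ = 204.3 N·m clockwise.
Painter weight 89×10 = 890 N at distance d → arm d·cos46° → τ = 890·d·0.6947 clockwise.
Wall normal N at the top has arm L sinθ = 3.021 m counterclockwise, so Στ = 0 gives N·3.021 = 204.3 + 618.3·d.
ΣFy = 0 ⇒ N_floor = 1030 N, so the maximum friction is μ_s·N_floor = 0.44×1030 = 453.2 N. ΣFx = 0 ⇒ N_wall = f, so at the slipping point N = 453.2 N.
Substituting: 453.2×3.021 = 204.3 + 618.3·d ⇒ d = (1369 − 204.3) / 618.3 = 1.88 m.

d ≈ 1.88 m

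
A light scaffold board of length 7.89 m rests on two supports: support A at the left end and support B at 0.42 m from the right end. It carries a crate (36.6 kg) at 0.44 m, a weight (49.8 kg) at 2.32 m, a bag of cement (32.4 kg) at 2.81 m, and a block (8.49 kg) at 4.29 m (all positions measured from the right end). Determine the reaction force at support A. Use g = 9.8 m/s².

Choose support B as the axis so its reaction then has zero moment arm.
Crate: 36.6 × 9.8 = 358.7 N down at 0.44 m → arm 0.02 m, τ = 358.7 × 0.02 = 7.174 N·m counterclockwise.
Weight: 49.8 × 9.8 = 488 N down at 2.32 m → arm 1.9 m, τ = 488 × 1.9 = 927.2 N·m counterclockwise.
Bag of cement: 32.4 × 9.8 = 317.5 N down at 2.81 m → arm 2.39 m, τ = 317.5 × 2.39 = 758.8 N·m counterclockwise.
Block: 8.49 × 9.8 = 83.2 N down at 4.29 m → arm 3.87 m, τ = 83.2 × 3.87 = 322 N·m counterclockwise.
Net load moment about support B = 2015 N·m counterclockwise.
Reaction R at support A is upward at 7.89 m, arm 7.47 m → moment R × 7.47 clockwise.
Στ = 0 ⇒ R × 7.47 = 2015 ⇒ R = 270 N.

R_A ≈ 270 N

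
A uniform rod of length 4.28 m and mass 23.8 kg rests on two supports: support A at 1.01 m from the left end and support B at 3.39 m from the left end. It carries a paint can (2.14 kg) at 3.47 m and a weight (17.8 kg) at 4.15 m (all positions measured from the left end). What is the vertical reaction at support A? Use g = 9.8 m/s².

Choose support B as the axis so its reaction then has zero moment arm.
Beam weight: 23.8 × 9.8 = 233.2 N down at 2.14 m → arm 1.25 m, τ = 233.2 × 1.25 = 291.5 N·m counterclockwise.
Paint can: 2.14 × 9.8 = 20.97 N down at 3.47 m → arm 0.08 m, τ = 20.97 × 0.08 = 1.678 N·m clockwise.
Weight: 17.8 × 9.8 = 174.4 N down at 4.15 m → arm 0.76 m, τ = 174.4 × 0.76 = 132.5 N·m clockwise.
Net load moment about support B = 157.3 N·m counterclockwise.
Reaction R at support A is upward at 1.01 m, arm 2.38 m → moment R × 2.38 clockwise.
Setting net torque to zero: R × 2.38 = 157.3 → R = 66.1 N.

R_A ≈ 66.1 N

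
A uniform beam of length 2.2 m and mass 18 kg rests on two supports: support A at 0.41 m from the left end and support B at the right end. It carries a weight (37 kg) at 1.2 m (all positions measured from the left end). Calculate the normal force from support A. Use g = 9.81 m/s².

Take moments about support B.
Beam weight: 18 × 9.81 = 176.6 N down at 1.1 m → arm 1.1 m, τ = 176.6 × 1.1 = 194.3 N·m counterclockwise.
Weight: 37 × 9.81 = 363 N down at 1.2 m → arm 1 m, τ = 363 × 1 = 363 N·m counterclockwise.
Net load moment about support B = 557.3 N·m counterclockwise.
Reaction R at support A is upward at 0.41 m, arm 1.79 m → moment R × 1.79 clockwise.
Balancing moments: R × 1.79 = 557.3, giving R = 311 N.

R_A ≈ 311 N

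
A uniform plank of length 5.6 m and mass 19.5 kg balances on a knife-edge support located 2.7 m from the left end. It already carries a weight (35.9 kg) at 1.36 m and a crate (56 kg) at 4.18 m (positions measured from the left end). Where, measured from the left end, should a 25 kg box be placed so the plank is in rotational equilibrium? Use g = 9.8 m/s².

About the knife-edge support (at 2.7 m from the left end):
Beam weight: 19.5 × 9.8 = 191.1 N down at 2.8 m → arm 0.1 m, τ = 191.1 × 0.1 = 19.11 N·m clockwise.
Weight: 35.9 × 9.8 = 351.8 N down at 1.36 m → arm 1.34 m, τ = 351.8 × 1.34 = 471.4 N·m counterclockwise.
Crate: 56 × 9.8 = 548.8 N down at 4.18 m → arm 1.48 m, τ = 548.8 × 1.48 = 812.2 N·m clockwise.
Net moment of existing loads = 359.9 N·m clockwise.
The box weighs 25 × 9.8 = 245 N and must supply an equal counterclockwise moment, so its lever arm about the knife-edge support is 359.9 / 245 = 1.47 m.
That puts it at 2.7 − 1.47 = 1.23 m from the left end.

x ≈ 1.23 m from the left end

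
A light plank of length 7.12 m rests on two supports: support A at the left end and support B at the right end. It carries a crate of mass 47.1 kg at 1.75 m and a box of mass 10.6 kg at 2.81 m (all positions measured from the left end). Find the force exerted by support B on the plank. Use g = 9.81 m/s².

Sum moments about support A (its reaction then has zero moment arm).
Crate: 47.1 × 9.81 = 462.1 N down at 1.75 m → arm 1.75 m, τ = 462.1 × 1.75 = 808.7 N·m clockwise.
Box: 10.6 × 9.81 = 104 N down at 2.81 m → arm 2.81 m, τ = 104 × 2.81 = 292.2 N·m clockwise.
Net load moment about support A = 1101 N·m clockwise.
Reaction R at support B is upward at 7.12 m, arm 7.12 m → moment R × 7.12 counterclockwise.
Setting net torque to zero: R × 7.12 = 1101 → R = 155 N.

R_B ≈ 155 N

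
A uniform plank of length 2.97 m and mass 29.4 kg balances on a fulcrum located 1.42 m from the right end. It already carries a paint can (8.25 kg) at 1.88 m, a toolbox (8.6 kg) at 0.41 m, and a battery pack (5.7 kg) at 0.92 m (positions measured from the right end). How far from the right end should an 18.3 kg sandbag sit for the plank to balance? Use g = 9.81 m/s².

x ≈ 1.74 m from the right end

Sum moments about the fulcrum (at 1.42 m from the right end) (the support reaction has zero arm there).
Beam weight: 29.4 × 9.81 = 288.4 N down at 1.485 m → arm 0.065 m, τ = 288.4 × 0.065 = 18.75 N·m counterclockwise.
Paint can: 8.25 × 9.81 = 80.93 N down at 1.88 m → arm 0.46 m, τ = 80.93 × 0.46 = 37.23 N·m counterclockwise.
Toolbox: 8.6 × 9.81 = 84.37 N down at 0.41 m → arm 1.01 m, τ = 84.37 × 1.01 = 85.21 N·m clockwise.
Battery pack: 5.7 × 9.81 = 55.92 N down at 0.92 m → arm 0.5 m, τ = 55.92 × 0.5 = 27.96 N·m clockwise.
Net moment of existing loads = 57.19 N·m clockwise.
The sandbag weighs 18.3 × 9.81 = 179.5 N and must supply an equal counterclockwise moment, so its lever arm about the fulcrum is 57.19 / 179.5 = 0.319 m.
That puts it at 1.42 + 0.319 = 1.74 m from the right end.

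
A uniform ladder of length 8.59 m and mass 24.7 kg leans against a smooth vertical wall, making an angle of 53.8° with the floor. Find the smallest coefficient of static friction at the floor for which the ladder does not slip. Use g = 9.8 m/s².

μ_min ≈ 0.366

Take moments about the foot of the ladder.
Ladder weight 24.7×9.8 = 242.1 N acts at 4.295 m along the ladder; its horizontal arm is 4.295·cos53.8° = 2.537 m → τ = 614.2 N·m clockwise.
Wall normal N acts horizontally at the top; its moment arm is the height L sinθ = 8.59·sin53.8° = 6.932 m, counterclockwise.
Setting net torque to zero: N × 6.932 = 614.2 → N = 88.6 N.
ΣFx = 0 ⇒ f = N_wall = 88.6 N. ΣFy = 0 ⇒ N_floor = 242.1 N.
μ_min = f / N_floor = 88.6 / 242.1 = 0.366.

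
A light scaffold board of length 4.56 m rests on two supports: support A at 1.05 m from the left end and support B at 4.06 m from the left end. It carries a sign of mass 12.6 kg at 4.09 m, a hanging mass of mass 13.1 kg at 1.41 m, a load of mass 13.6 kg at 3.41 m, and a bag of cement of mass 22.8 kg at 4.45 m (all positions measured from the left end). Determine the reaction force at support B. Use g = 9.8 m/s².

About support A:
Sign: 12.6 × 9.8 = 123.5 N down at 4.09 m → arm 3.04 m, τ = 123.5 × 3.04 = 375.4 N·m clockwise.
Hanging mass: 13.1 × 9.8 = 128.4 N down at 1.41 m → arm 0.36 m, τ = 128.4 × 0.36 = 46.22 N·m clockwise.
Load: 13.6 × 9.8 = 133.3 N down at 3.41 m → arm 2.36 m, τ = 133.3 × 2.36 = 314.6 N·m clockwise.
Bag of cement: 22.8 × 9.8 = 223.4 N down at 4.45 m → arm 3.4 m, τ = 223.4 × 3.4 = 759.6 N·m clockwise.
Net load moment about support A = 1496 N·m clockwise.
Reaction R at support B is upward at 4.06 m, arm 3.01 m → moment R × 3.01 counterclockwise.
Setting net torque to zero: R × 3.01 = 1496 → R = 497 N.

R_B ≈ 497 N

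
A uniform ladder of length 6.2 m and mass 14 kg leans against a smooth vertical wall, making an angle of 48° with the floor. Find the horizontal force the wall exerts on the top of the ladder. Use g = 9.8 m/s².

N_wall ≈ 61.8 N

Take moments about the foot of the ladder.
Ladder weight 14×9.8 = 137.2 N acts at 3.1 m along the ladder; its horizontal arm is 3.1·cos48° = 2.074 m → τ = 284.6 N·m clockwise.
Wall normal N acts horizontally at the top; its moment arm is the height L sinθ = 6.2·sin48° = 4.607 m, counterclockwise.
Στ = 0 ⇒ N × 4.607 = 284.6 ⇒ N = 61.8 N.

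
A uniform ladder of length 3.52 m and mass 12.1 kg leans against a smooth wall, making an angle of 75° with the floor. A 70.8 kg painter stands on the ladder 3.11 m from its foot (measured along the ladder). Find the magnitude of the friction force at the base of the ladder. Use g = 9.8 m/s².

Taking torques about the foot of the ladder:
Ladder weight 12.1×9.8 = 118.6 N acts at 1.76 m along the ladder; its horizontal arm is 1.76·cos75° = 0.4555 m → τ = 54.02 N·m clockwise.
Painter: 70.8×9.8 = 693.8 N at 3.11 m → arm 0.8049 m → τ = 558.4 N·m clockwise.
Wall normal N acts horizontally at the top; its moment arm is the height L sinθ = 3.52·sin75° = 3.4 m, counterclockwise.
Balancing moments: N × 3.4 = 612.4, giving N = 180 N.
ΣFx = 0: friction at the foot balances the wall's push, so f = N_wall = 180 N.

f ≈ 180 N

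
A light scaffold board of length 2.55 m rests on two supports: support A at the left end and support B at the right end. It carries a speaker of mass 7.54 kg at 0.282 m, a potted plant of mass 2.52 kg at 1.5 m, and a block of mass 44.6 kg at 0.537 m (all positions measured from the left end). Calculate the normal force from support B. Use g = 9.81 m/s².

R_B ≈ 115 N

Sum moments about support A (its reaction then has zero moment arm).
Speaker: 7.54 × 9.81 = 73.97 N down at 0.282 m → arm 0.282 m, τ = 73.97 × 0.282 = 20.86 N·m clockwise.
Potted plant: 2.52 × 9.81 = 24.72 N down at 1.5 m → arm 1.5 m, τ = 24.72 × 1.5 = 37.08 N·m clockwise.
Block: 44.6 × 9.81 = 437.5 N down at 0.537 m → arm 0.537 m, τ = 437.5 × 0.537 = 234.9 N·m clockwise.
Net load moment about support A = 292.8 N·m clockwise.
Reaction R at support B is upward at 2.55 m, arm 2.55 m → moment R × 2.55 counterclockwise.
For rotational equilibrium, R × 2.55 = 292.8, so R = 115 N.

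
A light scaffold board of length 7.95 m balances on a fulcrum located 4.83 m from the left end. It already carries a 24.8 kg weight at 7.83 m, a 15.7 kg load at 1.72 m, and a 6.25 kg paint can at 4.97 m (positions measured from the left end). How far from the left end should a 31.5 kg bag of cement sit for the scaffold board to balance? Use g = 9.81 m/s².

x ≈ 3.99 m from the left end

Sum moments about the fulcrum (at 4.83 m from the left end) (the support reaction has zero arm there).
Weight: 24.8 × 9.81 = 243.3 N down at 7.83 m → arm 3 m, τ = 243.3 × 3 = 729.9 N·m clockwise.
Load: 15.7 × 9.81 = 154 N down at 1.72 m → arm 3.11 m, τ = 154 × 3.11 = 478.9 N·m counterclockwise.
Paint can: 6.25 × 9.81 = 61.31 N down at 4.97 m → arm 0.14 m, τ = 61.31 × 0.14 = 8.583 N·m clockwise.
Net moment of existing loads = 259.6 N·m clockwise.
The bag of cement weighs 31.5 × 9.81 = 309 N and must supply an equal counterclockwise moment, so its lever arm about the fulcrum is 259.6 / 309 = 0.84 m.
That puts it at 4.83 − 0.84 = 3.99 m from the left end.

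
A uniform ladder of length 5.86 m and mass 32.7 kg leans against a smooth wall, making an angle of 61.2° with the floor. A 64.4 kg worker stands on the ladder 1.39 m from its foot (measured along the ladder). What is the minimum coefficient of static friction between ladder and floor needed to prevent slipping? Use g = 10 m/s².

μ_min ≈ 0.179

About the foot of the ladder:
Ladder weight 32.7×10 = 327 N acts at 2.93 m along the ladder; its horizontal arm is 2.93·cos61.2° = 1.412 m → τ = 461.7 N·m clockwise.
Worker: 64.4×10 = 644 N at 1.39 m → arm 0.6696 m → τ = 431.2 N·m clockwise.
Wall normal N acts horizontally at the top; its moment arm is the height L sinθ = 5.86·sin61.2° = 5.135 m, counterclockwise.
Στ = 0 ⇒ N × 5.135 = 892.9 ⇒ N = 173.9 N.
ΣFx = 0 ⇒ f = N_wall = 173.9 N. ΣFy = 0 ⇒ N_floor = 971 N.
μ_min = f / N_floor = 173.9 / 971 = 0.179.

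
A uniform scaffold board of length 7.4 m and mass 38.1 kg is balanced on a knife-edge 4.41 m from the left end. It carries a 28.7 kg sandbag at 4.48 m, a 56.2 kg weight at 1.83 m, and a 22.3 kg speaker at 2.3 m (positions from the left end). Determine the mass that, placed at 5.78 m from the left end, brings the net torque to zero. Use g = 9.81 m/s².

m ≈ 158 kg

Choose the knife-edge (at 4.41 m from the left end) as the axis so the support reaction has zero arm there.
Beam weight: 38.1 × 9.81 = 373.8 N down at 3.7 m → arm 0.71 m, τ = 373.8 × 0.71 = 265.4 N·m counterclockwise.
Sandbag: 28.7 × 9.81 = 281.5 N down at 4.48 m → arm 0.07 m, τ = 281.5 × 0.07 = 19.71 N·m clockwise.
Weight: 56.2 × 9.81 = 551.3 N down at 1.83 m → arm 2.58 m, τ = 551.3 × 2.58 = 1422 N·m counterclockwise.
Speaker: 22.3 × 9.81 = 218.8 N down at 2.3 m → arm 2.11 m, τ = 218.8 × 2.11 = 461.7 N·m counterclockwise.
Net moment of known loads = 2129 N·m counterclockwise.
An unknown mass m at 5.78 m has arm 1.37 m; its moment is m·g·1.37 clockwise.
Στ = 0 ⇒ m × 9.81 × 1.37 = 2129 ⇒ m = 2129 / (9.81 × 1.37) = 158 kg.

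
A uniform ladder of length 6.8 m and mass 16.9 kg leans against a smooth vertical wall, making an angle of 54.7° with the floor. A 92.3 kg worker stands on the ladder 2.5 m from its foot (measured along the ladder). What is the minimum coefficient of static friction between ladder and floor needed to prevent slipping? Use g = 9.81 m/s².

Choose the foot of the ladder as the axis so the floor normal and friction both act there and drop out.
Ladder weight 16.9×9.81 = 165.8 N acts at 3.4 m along the ladder; its horizontal arm is 3.4·cos54.7° = 1.965 m → τ = 325.8 N·m clockwise.
Worker: 92.3×9.81 = 905.5 N at 2.5 m → arm 1.445 m → τ = 1308 N·m clockwise.
Wall normal N acts horizontally at the top; its moment arm is the height L sinθ = 6.8·sin54.7° = 5.55 m, counterclockwise.
Setting net torque to zero: N × 5.55 = 1634 → N = 294.4 N.
ΣFx = 0 ⇒ f = N_wall = 294.4 N. ΣFy = 0 ⇒ N_floor = 1071 N.
μ_min = f / N_floor = 294.4 / 1071 = 0.275.

μ_min ≈ 0.275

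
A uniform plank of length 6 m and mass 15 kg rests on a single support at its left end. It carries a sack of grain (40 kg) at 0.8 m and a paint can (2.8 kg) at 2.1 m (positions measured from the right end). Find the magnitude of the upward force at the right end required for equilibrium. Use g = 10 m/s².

F ≈ 440 N

Sum moments about the left end (the unknown pivot reaction has zero arm there).
Beam weight: 15 × 10 = 150 N down at 3 m → arm 3 m, τ = 150 × 3 = 450 N·m clockwise.
Sack of grain: 40 × 10 = 400 N down at 0.8 m → arm 5.2 m, τ = 400 × 5.2 = 2080 N·m clockwise.
Paint can: 2.8 × 10 = 28 N down at 2.1 m → arm 3.9 m, τ = 28 × 3.9 = 109.2 N·m clockwise.
Net moment of the loads = 2639 N·m clockwise.
The upward force F acts at the right end, arm 6 m, giving F × 6 counterclockwise.
Στ = 0 ⇒ F × 6 = 2639 ⇒ F = 2639 / 6 = 440 N.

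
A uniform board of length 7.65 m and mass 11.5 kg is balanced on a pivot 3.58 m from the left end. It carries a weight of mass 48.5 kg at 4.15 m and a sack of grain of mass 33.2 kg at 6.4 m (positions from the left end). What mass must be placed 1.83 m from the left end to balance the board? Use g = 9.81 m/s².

m ≈ 70.9 kg

Take moments about the pivot (at 3.58 m from the left end).
Beam weight: 11.5 × 9.81 = 112.8 N down at 3.825 m → arm 0.245 m, τ = 112.8 × 0.245 = 27.64 N·m clockwise.
Weight: 48.5 × 9.81 = 475.8 N down at 4.15 m → arm 0.57 m, τ = 475.8 × 0.57 = 271.2 N·m clockwise.
Sack of grain: 33.2 × 9.81 = 325.7 N down at 6.4 m → arm 2.82 m, τ = 325.7 × 2.82 = 918.5 N·m clockwise.
Net moment of known loads = 1217 N·m clockwise.
An unknown mass m at 1.83 m has arm 1.75 m; its moment is m·g·1.75 counterclockwise.
Setting net torque to zero: m × 9.81 × 1.75 = 1217 → m = 1217 / (9.81 × 1.75) = 70.9 kg.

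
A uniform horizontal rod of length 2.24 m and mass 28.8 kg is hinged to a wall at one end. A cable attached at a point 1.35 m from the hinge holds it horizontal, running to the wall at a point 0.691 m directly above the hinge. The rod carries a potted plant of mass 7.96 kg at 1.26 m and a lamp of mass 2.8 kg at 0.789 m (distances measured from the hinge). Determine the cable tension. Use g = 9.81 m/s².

T ≈ 710 N

Taking torques about the hinge:
Beam weight: 28.8 × 9.81 = 282.5 N down at 1.12 m → arm 1.12 m, τ = 282.5 × 1.12 = 316.4 N·m clockwise.
Potted plant: 7.96 × 9.81 = 78.09 N down at 1.26 m → arm 1.26 m, τ = 78.09 × 1.26 = 98.39 N·m clockwise.
Lamp: 2.8 × 9.81 = 27.47 N down at 0.789 m → arm 0.789 m, τ = 27.47 × 0.789 = 21.67 N·m clockwise.
Total clockwise load moment = 436.5 N·m.
The cable tension T acts at 1.35 m; only its component perpendicular to the rod, T sinθ, produces torque. sinθ = h/√(h²+d²) = 0.691/√(0.691²+1.35²) = 0.4556.
Balancing moments: T × 1.35 × 0.4556 = 436.5, giving T = 436.5 / 0.6151 = 710 N.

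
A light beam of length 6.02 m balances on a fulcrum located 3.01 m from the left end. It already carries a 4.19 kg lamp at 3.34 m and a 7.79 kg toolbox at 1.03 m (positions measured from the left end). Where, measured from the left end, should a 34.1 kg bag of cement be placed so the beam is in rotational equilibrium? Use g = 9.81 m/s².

Taking torques about the fulcrum (at 3.01 m from the left end):
Lamp: 4.19 × 9.81 = 41.1 N down at 3.34 m → arm 0.33 m, τ = 41.1 × 0.33 = 13.56 N·m clockwise.
Toolbox: 7.79 × 9.81 = 76.42 N down at 1.03 m → arm 1.98 m, τ = 76.42 × 1.98 = 151.3 N·m counterclockwise.
Net moment of existing loads = 137.7 N·m counterclockwise.
The bag of cement weighs 34.1 × 9.81 = 334.5 N and must supply an equal clockwise moment, so its lever arm about the fulcrum is 137.7 / 334.5 = 0.412 m.
That puts it at 3.01 + 0.412 = 3.42 m from the left end.

x ≈ 3.42 m from the left end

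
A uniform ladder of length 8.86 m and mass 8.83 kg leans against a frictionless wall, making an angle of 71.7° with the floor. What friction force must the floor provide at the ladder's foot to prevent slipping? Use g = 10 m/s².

f ≈ 14.6 N

Taking torques about the foot of the ladder:
Ladder weight 8.83×10 = 88.3 N acts at 4.43 m along the ladder; its horizontal arm is 4.43·cos71.7° = 1.391 m → τ = 122.8 N·m clockwise.
Wall normal N acts horizontally at the top; its moment arm is the height L sinθ = 8.86·sin71.7° = 8.412 m, counterclockwise.
For rotational equilibrium, N × 8.412 = 122.8, so N = 14.6 N.
ΣFx = 0: friction at the foot balances the wall's push, so f = N_wall = 14.6 N.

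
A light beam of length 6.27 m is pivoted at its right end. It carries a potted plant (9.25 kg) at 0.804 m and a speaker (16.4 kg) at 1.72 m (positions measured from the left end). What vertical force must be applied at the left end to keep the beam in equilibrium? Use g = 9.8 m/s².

F ≈ 196 N

Taking torques about the right end:
Potted plant: 9.25 × 9.8 = 90.65 N down at 0.804 m → arm 5.466 m, τ = 90.65 × 5.466 = 495.5 N·m counterclockwise.
Speaker: 16.4 × 9.8 = 160.7 N down at 1.72 m → arm 4.55 m, τ = 160.7 × 4.55 = 731.2 N·m counterclockwise.
Net moment of the loads = 1227 N·m counterclockwise.
The upward force F acts at the left end, arm 6.27 m, giving F × 6.27 clockwise.
Balancing moments: F × 6.27 = 1227, giving F = 1227 / 6.27 = 196 N.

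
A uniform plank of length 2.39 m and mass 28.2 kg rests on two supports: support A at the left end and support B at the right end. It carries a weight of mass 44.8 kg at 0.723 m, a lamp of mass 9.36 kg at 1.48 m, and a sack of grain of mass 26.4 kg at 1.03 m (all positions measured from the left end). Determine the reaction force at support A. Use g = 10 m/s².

Sum moments about support B (its reaction then has zero moment arm).
Beam weight: 28.2 × 10 = 282 N down at 1.195 m → arm 1.195 m, τ = 282 × 1.195 = 337 N·m counterclockwise.
Weight: 44.8 × 10 = 448 N down at 0.723 m → arm 1.667 m, τ = 448 × 1.667 = 746.8 N·m counterclockwise.
Lamp: 9.36 × 10 = 93.6 N down at 1.48 m → arm 0.91 m, τ = 93.6 × 0.91 = 85.18 N·m counterclockwise.
Sack of grain: 26.4 × 10 = 264 N down at 1.03 m → arm 1.36 m, τ = 264 × 1.36 = 359 N·m counterclockwise.
Net load moment about support B = 1528 N·m counterclockwise.
Reaction R at support A is upward at 0 m, arm 2.39 m → moment R × 2.39 clockwise.
Στ = 0 ⇒ R × 2.39 = 1528 ⇒ R = 639 N.

R_A ≈ 639 N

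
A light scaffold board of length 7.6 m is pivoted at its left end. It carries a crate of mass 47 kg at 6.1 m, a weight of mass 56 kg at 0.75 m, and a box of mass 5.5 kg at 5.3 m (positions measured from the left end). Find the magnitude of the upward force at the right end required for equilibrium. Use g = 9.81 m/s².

Choose the left end as the axis so the unknown pivot reaction has zero arm there.
Crate: 47 × 9.81 = 461.1 N down at 6.1 m → arm 6.1 m, τ = 461.1 × 6.1 = 2813 N·m clockwise.
Weight: 56 × 9.81 = 549.4 N down at 0.75 m → arm 0.75 m, τ = 549.4 × 0.75 = 412 N·m clockwise.
Box: 5.5 × 9.81 = 53.96 N down at 5.3 m → arm 5.3 m, τ = 53.96 × 5.3 = 286 N·m clockwise.
Net moment of the loads = 3511 N·m clockwise.
The upward force F acts at the right end, arm 7.6 m, giving F × 7.6 counterclockwise.
Στ = 0 ⇒ F × 7.6 = 3511 ⇒ F = 3511 / 7.6 = 462 N.

F ≈ 462 N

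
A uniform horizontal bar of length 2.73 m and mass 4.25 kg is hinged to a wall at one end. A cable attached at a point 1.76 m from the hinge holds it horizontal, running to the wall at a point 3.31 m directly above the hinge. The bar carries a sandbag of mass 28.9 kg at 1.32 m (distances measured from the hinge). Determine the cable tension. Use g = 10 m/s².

T ≈ 283 N

Take moments about the hinge.
Beam weight: 4.25 × 10 = 42.5 N down at 1.365 m → arm 1.365 m, τ = 42.5 × 1.365 = 58.01 N·m clockwise.
Sandbag: 28.9 × 10 = 289 N down at 1.32 m → arm 1.32 m, τ = 289 × 1.32 = 381.5 N·m clockwise.
Total clockwise load moment = 439.5 N·m.
The cable tension T acts at 1.76 m; only its component perpendicular to the bar, T sinθ, produces torque. sinθ = h/√(h²+d²) = 3.31/√(3.31²+1.76²) = 0.8829.
Στ = 0 ⇒ T × 1.76 × 0.8829 = 439.5 ⇒ T = 439.5 / 1.554 = 283 N.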